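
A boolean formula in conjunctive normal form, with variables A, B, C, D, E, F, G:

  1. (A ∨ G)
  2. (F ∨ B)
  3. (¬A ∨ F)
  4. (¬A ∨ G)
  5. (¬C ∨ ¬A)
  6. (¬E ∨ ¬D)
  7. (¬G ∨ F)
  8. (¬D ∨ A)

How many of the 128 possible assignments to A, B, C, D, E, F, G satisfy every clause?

14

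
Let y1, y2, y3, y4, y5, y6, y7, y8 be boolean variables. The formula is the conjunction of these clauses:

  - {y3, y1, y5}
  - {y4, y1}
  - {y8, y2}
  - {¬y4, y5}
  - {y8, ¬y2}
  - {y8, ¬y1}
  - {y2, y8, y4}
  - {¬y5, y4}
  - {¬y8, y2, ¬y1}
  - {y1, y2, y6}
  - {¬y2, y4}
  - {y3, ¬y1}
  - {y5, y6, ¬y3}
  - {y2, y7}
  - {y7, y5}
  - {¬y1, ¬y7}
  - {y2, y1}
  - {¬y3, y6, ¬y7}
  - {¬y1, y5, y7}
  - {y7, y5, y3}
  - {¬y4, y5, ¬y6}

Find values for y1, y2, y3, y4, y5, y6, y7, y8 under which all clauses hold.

Try y1 = False.
  then y4 is forced to True.
  then y5 is forced to True.
  then y2 is forced to True.
  then y8 is forced to True.
Set y3 = True and propagate.
Set y6 = False and propagate.
  then y7 is forced to False.
Every clause has at least one true literal under this assignment.

y1 = F, y2 = T, y3 = T, y4 = T, y5 = T, y6 = F, y7 = F, y8 = T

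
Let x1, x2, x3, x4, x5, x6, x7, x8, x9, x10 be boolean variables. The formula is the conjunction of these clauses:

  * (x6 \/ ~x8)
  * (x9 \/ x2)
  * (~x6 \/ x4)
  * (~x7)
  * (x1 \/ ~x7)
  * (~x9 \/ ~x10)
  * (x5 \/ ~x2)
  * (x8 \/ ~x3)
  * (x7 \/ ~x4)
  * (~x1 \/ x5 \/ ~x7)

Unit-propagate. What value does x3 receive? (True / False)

(~x7) stands alone — x7 = False.
(x7 \/ ~x4): since x7 = False, the clause reduces to (~x4). x4 = False.
In (x4 \/ ~x6), x4 is now false; ~x6 must hold, so x6 = False.
(~x8 \/ x6) with x6 = False leaves only ~x8, so x8 = False.
From (x8 \/ ~x3) and x8 = False: x3 = False.

False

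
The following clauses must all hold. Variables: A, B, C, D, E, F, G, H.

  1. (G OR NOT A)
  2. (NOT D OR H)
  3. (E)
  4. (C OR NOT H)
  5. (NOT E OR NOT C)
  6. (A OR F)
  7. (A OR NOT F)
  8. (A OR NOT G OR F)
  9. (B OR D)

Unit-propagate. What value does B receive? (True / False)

True

Unit clause (E) sets E = True.
(NOT C OR NOT E) with E = True leaves only NOT C, so C = False.
(NOT H OR C): since C = False, the clause reduces to (NOT H). H = False.
In (H OR NOT D), H is now false; NOT D must hold, so D = False.
(D OR B): since D = False, the clause reduces to (B). B = True.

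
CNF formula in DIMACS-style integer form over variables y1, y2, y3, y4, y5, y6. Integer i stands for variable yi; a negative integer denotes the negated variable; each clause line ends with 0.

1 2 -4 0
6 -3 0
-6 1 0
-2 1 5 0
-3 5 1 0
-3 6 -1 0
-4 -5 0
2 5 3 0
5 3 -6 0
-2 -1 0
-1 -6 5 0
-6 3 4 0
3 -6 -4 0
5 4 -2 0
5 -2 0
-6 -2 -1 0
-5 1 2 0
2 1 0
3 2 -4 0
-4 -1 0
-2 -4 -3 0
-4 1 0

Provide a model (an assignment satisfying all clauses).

y1=1, y2=0, y3=0, y4=0, y5=1, y6=0

Check each clause:
  1. (y1 OR NOT y4 OR y2) — y1 is true.
  2. (NOT y3 OR y6) — NOT y3 is true.
  3. (NOT y6 OR y1) — y1 is true.
  4. (y1 OR y5 OR NOT y2) — y1 is true.
  5. (NOT y3 OR y1 OR y5) — NOT y3 is true.
  6. (NOT y3 OR NOT y1 OR y6) — NOT y3 is true.
  7. (NOT y4 OR NOT y5) — NOT y4 is true.
  8. (y5 OR y3 OR y2) — y5 is true.
  9. (NOT y6 OR y5 OR y3) — NOT y6 is true.
  10. (NOT y1 OR NOT y2) — NOT y2 is true.
  11. (NOT y1 OR y5 OR NOT y6) — NOT y6 is true.
  12. (y3 OR NOT y6 OR y4) — NOT y6 is true.
  13. (y3 OR NOT y4 OR NOT y6) — NOT y6 is true.
  14. (NOT y2 OR y4 OR y5) — y5 is true.
  15. (NOT y2 OR y5) — y5 is true.
  16. (NOT y1 OR NOT y2 OR NOT y6) — NOT y6 is true.
  17. (y1 OR NOT y5 OR y2) — y1 is true.
  18. (y2 OR y1) — y1 is true.
  19. (NOT y4 OR y2 OR y3) — NOT y4 is true.
  20. (NOT y4 OR NOT y1) — NOT y4 is true.
  21. (NOT y3 OR NOT y4 OR NOT y2) — NOT y4 is true.
  22. (y1 OR NOT y4) — y1 is true.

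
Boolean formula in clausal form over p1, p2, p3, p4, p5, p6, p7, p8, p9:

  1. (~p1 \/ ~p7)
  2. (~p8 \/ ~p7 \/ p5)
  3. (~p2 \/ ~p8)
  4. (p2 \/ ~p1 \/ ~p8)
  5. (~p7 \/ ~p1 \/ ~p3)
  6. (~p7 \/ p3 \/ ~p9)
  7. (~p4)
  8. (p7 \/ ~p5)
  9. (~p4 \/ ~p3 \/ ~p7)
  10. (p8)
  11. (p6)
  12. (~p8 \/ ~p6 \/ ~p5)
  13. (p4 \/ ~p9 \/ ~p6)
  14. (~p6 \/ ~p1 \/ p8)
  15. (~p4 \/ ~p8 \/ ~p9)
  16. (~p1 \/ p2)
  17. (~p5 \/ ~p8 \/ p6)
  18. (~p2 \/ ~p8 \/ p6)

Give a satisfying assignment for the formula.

p1=0  p2=0  p3=1  p4=0  p5=0  p6=1  p7=0  p8=1  p9=0

Check each clause:
  1. (~p1 \/ ~p7) — ~p7 is true.
  2. (~p7 \/ ~p8 \/ p5) — ~p7 is true.
  3. (~p2 \/ ~p8) — ~p2 is true.
  4. (~p1 \/ p2 \/ ~p8) — ~p1 is true.
  5. (~p3 \/ ~p7 \/ ~p1) — ~p7 is true.
  6. (~p7 \/ ~p9 \/ p3) — ~p7 is true.
  7. (~p4) — ~p4 is true.
  8. (p7 \/ ~p5) — ~p5 is true.
  9. (~p7 \/ ~p3 \/ ~p4) — ~p7 is true.
  10. (p8) — p8 is true.
  11. (p6) — p6 is true.
  12. (~p5 \/ ~p6 \/ ~p8) — ~p5 is true.
  13. (p4 \/ ~p9 \/ ~p6) — ~p9 is true.
  14. (p8 \/ ~p1 \/ ~p6) — p8 is true.
  15. (~p8 \/ ~p9 \/ ~p4) — ~p4 is true.
  16. (~p1 \/ p2) — ~p1 is true.
  17. (~p8 \/ ~p5 \/ p6) — ~p5 is true.
  18. (~p8 \/ ~p2 \/ p6) — p6 is true.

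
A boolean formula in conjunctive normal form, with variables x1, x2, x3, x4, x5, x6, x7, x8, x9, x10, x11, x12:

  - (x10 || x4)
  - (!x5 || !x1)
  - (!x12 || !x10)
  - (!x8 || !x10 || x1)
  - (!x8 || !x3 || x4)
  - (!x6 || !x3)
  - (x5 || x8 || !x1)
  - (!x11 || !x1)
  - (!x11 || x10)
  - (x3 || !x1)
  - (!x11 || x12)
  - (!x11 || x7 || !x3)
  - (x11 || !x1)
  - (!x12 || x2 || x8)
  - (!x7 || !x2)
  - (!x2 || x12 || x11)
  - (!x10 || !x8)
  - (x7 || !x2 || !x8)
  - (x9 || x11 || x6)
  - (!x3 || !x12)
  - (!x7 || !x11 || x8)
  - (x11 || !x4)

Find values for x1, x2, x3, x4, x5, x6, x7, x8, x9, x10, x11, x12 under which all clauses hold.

Pure literal: x9 appears only positively; assign x9 = True.
Try x1 = False.
Branch on x2: take x2 = False.
For the remaining variables, x3 = False, x4 = False, x5 = False, x6 = False, x7 = True, x8 = False, x10 = True, x11 = False, x12 = False works.
Every clause has at least one true literal under this assignment.

x1 = F, x2 = F, x3 = F, x4 = F, x5 = F, x6 = F, x7 = T, x8 = F, x9 = T, x10 = T, x11 = F, x12 = F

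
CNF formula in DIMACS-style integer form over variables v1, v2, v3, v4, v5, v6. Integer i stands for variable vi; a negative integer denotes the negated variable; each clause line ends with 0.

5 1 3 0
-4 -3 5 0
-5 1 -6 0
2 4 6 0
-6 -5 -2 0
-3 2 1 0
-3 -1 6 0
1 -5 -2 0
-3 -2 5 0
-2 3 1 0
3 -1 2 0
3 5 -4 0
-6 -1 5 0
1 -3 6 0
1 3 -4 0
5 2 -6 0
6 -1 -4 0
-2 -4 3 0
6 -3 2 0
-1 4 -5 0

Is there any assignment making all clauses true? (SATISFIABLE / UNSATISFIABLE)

SATISFIABLE

Branch on v1: take v1 = True.
Branch on v2: take v2 = True.
Branch on v3: take v3 = False.
  then v4 is forced to False.
  then v5 is forced to False.
  then v6 is forced to False.
So v1 = T, v2 = T, v3 = F, v4 = F, v5 = F, v6 = F is a satisfying assignment.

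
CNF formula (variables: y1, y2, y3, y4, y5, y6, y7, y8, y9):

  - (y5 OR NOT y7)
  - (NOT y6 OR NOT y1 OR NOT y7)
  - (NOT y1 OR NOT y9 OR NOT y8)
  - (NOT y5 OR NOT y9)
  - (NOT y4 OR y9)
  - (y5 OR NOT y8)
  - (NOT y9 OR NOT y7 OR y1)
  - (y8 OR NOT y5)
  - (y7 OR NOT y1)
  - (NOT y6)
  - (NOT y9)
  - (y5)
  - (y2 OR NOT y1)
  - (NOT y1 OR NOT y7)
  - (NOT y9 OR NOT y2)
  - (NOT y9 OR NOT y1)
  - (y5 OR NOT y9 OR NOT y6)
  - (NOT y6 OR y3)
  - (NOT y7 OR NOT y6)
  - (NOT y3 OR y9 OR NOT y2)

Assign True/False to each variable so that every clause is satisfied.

y1 = False  y2 = False  y3 = True  y4 = False  y5 = True  y6 = False  y7 = True  y8 = True  y9 = False

Check each clause:
  1. (NOT y7 OR y5) — y5 is true.
  2. (NOT y6 OR NOT y7 OR NOT y1) — NOT y6 is true.
  3. (NOT y9 OR NOT y8 OR NOT y1) — NOT y1 is true.
  4. (NOT y9 OR NOT y5) — NOT y9 is true.
  5. (NOT y4 OR y9) — NOT y4 is true.
  6. (y5 OR NOT y8) — y5 is true.
  7. (y1 OR NOT y9 OR NOT y7) — NOT y9 is true.
  8. (NOT y5 OR y8) — y8 is true.
  9. (y7 OR NOT y1) — NOT y1 is true.
  10. (NOT y6) — NOT y6 is true.
  11. (NOT y9) — NOT y9 is true.
  12. (y5) — y5 is true.
  13. (y2 OR NOT y1) — NOT y1 is true.
  14. (NOT y1 OR NOT y7) — NOT y1 is true.
  15. (NOT y2 OR NOT y9) — NOT y2 is true.
  16. (NOT y9 OR NOT y1) — NOT y1 is true.
  17. (NOT y9 OR y5 OR NOT y6) — NOT y6 is true.
  18. (NOT y6 OR y3) — NOT y6 is true.
  19. (NOT y7 OR NOT y6) — NOT y6 is true.
  20. (NOT y2 OR y9 OR NOT y3) — NOT y2 is true.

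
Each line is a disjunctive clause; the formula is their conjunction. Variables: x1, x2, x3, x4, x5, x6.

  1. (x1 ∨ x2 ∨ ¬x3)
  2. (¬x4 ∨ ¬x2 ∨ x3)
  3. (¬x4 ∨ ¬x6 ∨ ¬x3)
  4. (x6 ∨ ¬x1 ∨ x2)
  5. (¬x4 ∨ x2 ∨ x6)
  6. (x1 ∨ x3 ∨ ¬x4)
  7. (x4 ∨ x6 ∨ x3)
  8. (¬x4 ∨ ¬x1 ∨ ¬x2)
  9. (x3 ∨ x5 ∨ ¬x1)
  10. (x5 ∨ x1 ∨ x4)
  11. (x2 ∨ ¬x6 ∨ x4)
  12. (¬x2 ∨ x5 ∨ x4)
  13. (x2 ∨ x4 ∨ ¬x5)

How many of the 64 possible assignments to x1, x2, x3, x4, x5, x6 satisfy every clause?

Split on x4, then x2.
  x4=T, x2=T: remaining (x1,x3,x5,x6) ∈ {(F,T,F,F); (F,T,T,F)} — 2.
  x4=T, x2=F: remaining (x1,x3,x5,x6) ∈ {(T,F,T,T)} — 1.
  x4=F, x2=T: x1 free; 3 ways for (x3,x5,x6) × 2^1 = 6.
  x4=F, x2=F: a clause becomes empty — 0.
Total: 2 + 1 + 6 + 0 = 9.

9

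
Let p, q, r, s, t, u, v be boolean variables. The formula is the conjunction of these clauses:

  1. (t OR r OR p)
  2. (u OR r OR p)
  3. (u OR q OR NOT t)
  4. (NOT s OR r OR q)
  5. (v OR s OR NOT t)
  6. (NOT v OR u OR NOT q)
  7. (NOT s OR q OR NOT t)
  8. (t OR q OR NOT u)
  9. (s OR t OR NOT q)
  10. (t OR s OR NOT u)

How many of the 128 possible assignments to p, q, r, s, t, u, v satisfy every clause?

38

Split on t, then q.
  t=1, q=1: 15 of the 32 assignments to (p,r,s,u,v) work.
  t=1, q=0: remaining (p,r,s,u,v) ∈ {(0,0,0,1,1); (0,1,0,1,1); (1,0,0,1,1); (1,1,0,1,1)} — 4.
  t=0, q=1: 9 of the 32 assignments to (p,r,s,u,v) work.
  t=0, q=0: v free; 5 ways for (p,r,s,u) × 2^1 = 10.
Total: 15 + 4 + 9 + 10 = 38.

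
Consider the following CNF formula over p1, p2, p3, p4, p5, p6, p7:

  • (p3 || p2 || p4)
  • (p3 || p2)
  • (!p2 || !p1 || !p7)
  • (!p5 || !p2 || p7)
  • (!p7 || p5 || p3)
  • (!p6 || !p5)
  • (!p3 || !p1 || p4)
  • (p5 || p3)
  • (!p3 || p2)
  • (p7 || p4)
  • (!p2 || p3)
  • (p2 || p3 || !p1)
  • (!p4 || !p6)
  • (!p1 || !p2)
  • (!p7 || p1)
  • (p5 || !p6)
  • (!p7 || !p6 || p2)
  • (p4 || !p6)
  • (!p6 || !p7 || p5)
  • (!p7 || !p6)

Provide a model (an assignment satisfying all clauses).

p1=F, p2=T, p3=T, p4=T, p5=F, p6=F, p7=F

p6 occurs only negated in the remaining clauses — set p6 = False.
Branch on p1: take p1 = False.
  then p7 is forced to False.
  then p4 is forced to True.
Set p2 = True and propagate.
  then p5 is forced to False.
  then p3 is forced to True.
Every clause has at least one true literal under this assignment.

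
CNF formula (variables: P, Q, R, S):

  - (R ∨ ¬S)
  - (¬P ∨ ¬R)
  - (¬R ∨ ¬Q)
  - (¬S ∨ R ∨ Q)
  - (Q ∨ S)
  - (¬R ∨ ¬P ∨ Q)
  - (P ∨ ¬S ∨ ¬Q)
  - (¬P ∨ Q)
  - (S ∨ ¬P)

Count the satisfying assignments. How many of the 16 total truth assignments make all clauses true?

The models are:
  P=F Q=F R=T S=T
  P=F Q=T R=F S=F
That's 2 in total.

2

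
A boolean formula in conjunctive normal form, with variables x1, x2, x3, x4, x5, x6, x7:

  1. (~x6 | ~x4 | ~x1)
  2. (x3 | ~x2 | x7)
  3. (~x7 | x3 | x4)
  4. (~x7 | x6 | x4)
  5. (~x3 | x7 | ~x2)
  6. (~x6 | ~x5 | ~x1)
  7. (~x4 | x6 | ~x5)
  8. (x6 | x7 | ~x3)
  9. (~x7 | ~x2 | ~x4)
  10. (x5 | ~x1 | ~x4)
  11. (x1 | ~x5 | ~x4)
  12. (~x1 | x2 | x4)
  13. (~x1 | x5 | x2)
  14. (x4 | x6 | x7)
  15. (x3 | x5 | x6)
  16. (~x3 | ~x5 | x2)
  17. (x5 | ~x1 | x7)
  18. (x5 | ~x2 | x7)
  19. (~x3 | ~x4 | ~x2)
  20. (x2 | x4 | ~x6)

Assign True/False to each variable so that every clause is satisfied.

Set x1 = False and propagate.
The remaining clauses are satisfied by x2 = False, x3 = True, x4 = True, x5 = False, x6 = True, x7 = False.
Every clause has at least one true literal under this assignment.
Check each clause:
  1. (~x1 | ~x4 | ~x6) — ~x1 is true.
  2. (x7 | ~x2 | x3) — x3 is true.
  3. (x3 | ~x7 | x4) — ~x7 is true.
  4. (~x7 | x6 | x4) — ~x7 is true.
  5. (~x2 | x7 | ~x3) — ~x2 is true.
  6. (~x5 | ~x1 | ~x6) — ~x5 is true.
  7. (x6 | ~x5 | ~x4) — ~x5 is true.
  8. (x6 | x7 | ~x3) — x6 is true.
  9. (~x2 | ~x4 | ~x7) — ~x7 is true.
  10. (x5 | ~x1 | ~x4) — ~x1 is true.
  11. (~x5 | ~x4 | x1) — ~x5 is true.
  12. (x2 | ~x1 | x4) — x4 is true.
  13. (x5 | ~x1 | x2) — ~x1 is true.
  14. (x7 | x4 | x6) — x4 is true.
  15. (x6 | x5 | x3) — x3 is true.
  16. (~x3 | ~x5 | x2) — ~x5 is true.
  17. (x7 | x5 | ~x1) — ~x1 is true.
  18. (x7 | x5 | ~x2) — ~x2 is true.
  19. (~x3 | ~x2 | ~x4) — ~x2 is true.
  20. (x4 | x2 | ~x6) — x4 is true.

x1=0, x2=0, x3=1, x4=1, x5=0, x6=1, x7=0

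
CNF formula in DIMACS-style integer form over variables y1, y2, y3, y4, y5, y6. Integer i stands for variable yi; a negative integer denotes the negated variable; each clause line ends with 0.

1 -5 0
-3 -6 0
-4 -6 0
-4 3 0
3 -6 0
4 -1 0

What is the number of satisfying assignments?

10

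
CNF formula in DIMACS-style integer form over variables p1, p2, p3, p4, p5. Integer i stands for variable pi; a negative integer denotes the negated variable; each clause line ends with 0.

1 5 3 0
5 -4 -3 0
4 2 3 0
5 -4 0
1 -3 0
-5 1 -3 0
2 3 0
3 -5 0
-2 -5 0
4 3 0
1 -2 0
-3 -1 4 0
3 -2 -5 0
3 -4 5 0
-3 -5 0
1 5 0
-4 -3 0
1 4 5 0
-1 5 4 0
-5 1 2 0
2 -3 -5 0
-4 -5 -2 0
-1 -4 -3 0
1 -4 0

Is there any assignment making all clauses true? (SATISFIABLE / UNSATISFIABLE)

UNSATISFIABLE

p3 = True:
  propagation gives p1=True, p4=True; an empty clause results — contradiction.
p3 = False:
  propagation gives p2=True, p5=False, p1=True, p4=False; an empty clause results — contradiction.
Every branch closes, so no satisfying assignment exists.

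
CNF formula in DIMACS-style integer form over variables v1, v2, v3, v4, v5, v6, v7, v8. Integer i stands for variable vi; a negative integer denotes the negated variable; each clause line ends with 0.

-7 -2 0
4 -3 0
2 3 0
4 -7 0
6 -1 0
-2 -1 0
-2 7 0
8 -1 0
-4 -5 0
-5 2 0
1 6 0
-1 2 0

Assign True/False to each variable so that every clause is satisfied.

v1=F, v2=F, v3=T, v4=T, v5=F, v6=T, v7=F, v8=F

v5 occurs only negated in the remaining clauses — set v5 = False.
v6 occurs only positively in the remaining clauses — set v6 = True.
Branch on v1: take v1 = False.
For the remaining variables, v2 = False, v3 = True, v4 = True, v7 = False, v8 = False works.
Every clause has at least one true literal under this assignment.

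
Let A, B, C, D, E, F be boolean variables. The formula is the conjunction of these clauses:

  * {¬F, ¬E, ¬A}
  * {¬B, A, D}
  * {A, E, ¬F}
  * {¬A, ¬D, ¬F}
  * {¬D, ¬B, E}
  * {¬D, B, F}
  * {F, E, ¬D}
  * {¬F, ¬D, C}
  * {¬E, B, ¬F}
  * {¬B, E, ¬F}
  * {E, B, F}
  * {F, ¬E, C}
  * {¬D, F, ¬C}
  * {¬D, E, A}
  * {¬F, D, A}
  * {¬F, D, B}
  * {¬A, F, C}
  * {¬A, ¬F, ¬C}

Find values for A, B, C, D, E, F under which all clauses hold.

A=T  B=F  C=T  D=F  E=T  F=F

Set A = True and propagate.
Set B = False and propagate.
Set C = True and propagate.
  then F is forced to False.
  then D is forced to False.
  then E is forced to True.
Every clause has at least one true literal under this assignment.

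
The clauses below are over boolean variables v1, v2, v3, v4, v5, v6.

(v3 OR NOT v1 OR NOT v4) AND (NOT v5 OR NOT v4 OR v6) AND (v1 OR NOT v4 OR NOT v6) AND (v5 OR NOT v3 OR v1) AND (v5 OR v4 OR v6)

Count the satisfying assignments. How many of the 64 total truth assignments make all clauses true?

Split on v4, then v1.
  v4=T, v1=T: v2 free; 3 ways for (v3,v5,v6) × 2^1 = 6.
  v4=T, v1=F: remaining (v2,v3,v5,v6) ∈ {(F,F,F,F); (T,F,F,F)} — 2.
  v4=F, v1=T: v2, v3 free; 3 ways for (v5,v6) × 2^2 = 12.
  v4=F, v1=F: v2 free; 5 ways for (v3,v5,v6) × 2^1 = 10.
Total: 6 + 2 + 12 + 10 = 30.

30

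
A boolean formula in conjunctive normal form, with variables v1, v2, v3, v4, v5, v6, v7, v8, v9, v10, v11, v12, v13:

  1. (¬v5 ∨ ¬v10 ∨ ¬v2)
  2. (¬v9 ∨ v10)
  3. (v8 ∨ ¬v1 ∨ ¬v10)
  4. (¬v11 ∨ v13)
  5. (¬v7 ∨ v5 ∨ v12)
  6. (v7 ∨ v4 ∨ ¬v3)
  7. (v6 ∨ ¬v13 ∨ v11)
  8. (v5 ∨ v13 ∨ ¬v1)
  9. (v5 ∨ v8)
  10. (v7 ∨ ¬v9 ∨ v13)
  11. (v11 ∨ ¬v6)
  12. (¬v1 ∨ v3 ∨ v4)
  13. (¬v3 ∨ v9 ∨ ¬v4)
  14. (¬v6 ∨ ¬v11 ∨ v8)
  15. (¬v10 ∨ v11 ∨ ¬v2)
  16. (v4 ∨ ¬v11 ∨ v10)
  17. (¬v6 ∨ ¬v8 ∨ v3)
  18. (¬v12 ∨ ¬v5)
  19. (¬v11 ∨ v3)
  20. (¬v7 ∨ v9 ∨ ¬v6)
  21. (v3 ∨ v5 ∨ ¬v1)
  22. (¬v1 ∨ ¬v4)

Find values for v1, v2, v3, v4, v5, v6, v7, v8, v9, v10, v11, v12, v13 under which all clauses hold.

v1=True, v2=True, v3=True, v4=False, v5=False, v6=True, v7=True, v8=True, v9=True, v10=True, v11=True, v12=True, v13=True

Check each clause:
  1. (¬v10 ∨ ¬v5 ∨ ¬v2) — ¬v5 is true.
  2. (v10 ∨ ¬v9) — v10 is true.
  3. (¬v1 ∨ v8 ∨ ¬v10) — v8 is true.
  4. (¬v11 ∨ v13) — v13 is true.
  5. (v5 ∨ ¬v7 ∨ v12) — v12 is true.
  6. (¬v3 ∨ v4 ∨ v7) — v7 is true.
  7. (v11 ∨ v6 ∨ ¬v13) — v11 is true.
  8. (v5 ∨ v13 ∨ ¬v1) — v13 is true.
  9. (v8 ∨ v5) — v8 is true.
  10. (v13 ∨ v7 ∨ ¬v9) — v13 is true.
  11. (v11 ∨ ¬v6) — v11 is true.
  12. (v3 ∨ v4 ∨ ¬v1) — v3 is true.
  13. (¬v3 ∨ v9 ∨ ¬v4) — v9 is true.
  14. (v8 ∨ ¬v11 ∨ ¬v6) — v8 is true.
  15. (v11 ∨ ¬v10 ∨ ¬v2) — v11 is true.
  16. (v10 ∨ ¬v11 ∨ v4) — v10 is true.
  17. (¬v8 ∨ ¬v6 ∨ v3) — v3 is true.
  18. (¬v5 ∨ ¬v12) — ¬v5 is true.
  19. (¬v11 ∨ v3) — v3 is true.
  20. (¬v6 ∨ ¬v7 ∨ v9) — v9 is true.
  21. (v5 ∨ v3 ∨ ¬v1) — v3 is true.
  22. (¬v4 ∨ ¬v1) — ¬v4 is true.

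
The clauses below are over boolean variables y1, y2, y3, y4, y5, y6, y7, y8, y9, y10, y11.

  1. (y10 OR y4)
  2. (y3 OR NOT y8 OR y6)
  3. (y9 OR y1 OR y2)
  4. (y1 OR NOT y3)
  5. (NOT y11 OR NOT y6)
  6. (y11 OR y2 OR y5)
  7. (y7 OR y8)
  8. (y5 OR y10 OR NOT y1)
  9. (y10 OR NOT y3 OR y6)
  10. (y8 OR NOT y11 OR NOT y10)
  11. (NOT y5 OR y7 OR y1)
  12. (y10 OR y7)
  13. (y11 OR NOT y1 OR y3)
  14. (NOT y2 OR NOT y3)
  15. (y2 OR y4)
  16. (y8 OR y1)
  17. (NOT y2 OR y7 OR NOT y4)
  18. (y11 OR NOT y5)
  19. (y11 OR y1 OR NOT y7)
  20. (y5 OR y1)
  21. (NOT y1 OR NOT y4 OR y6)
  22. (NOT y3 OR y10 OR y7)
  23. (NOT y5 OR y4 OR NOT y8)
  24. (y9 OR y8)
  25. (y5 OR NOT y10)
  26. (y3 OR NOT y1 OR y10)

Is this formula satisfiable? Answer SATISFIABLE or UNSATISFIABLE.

UNSATISFIABLE

y1 = True:
  y10 = True:
    propagation gives y5=True, y11=True, y6=False, y8=True; an empty clause results — contradiction.
  y10 = False:
    propagation gives y4=True, y5=True, y7=True, y11=True; an empty clause results — contradiction.
y1 = False:
  propagation gives y3=False, y8=True, y6=True, y11=False; an empty clause results — contradiction.
Every branch closes, so no satisfying assignment exists.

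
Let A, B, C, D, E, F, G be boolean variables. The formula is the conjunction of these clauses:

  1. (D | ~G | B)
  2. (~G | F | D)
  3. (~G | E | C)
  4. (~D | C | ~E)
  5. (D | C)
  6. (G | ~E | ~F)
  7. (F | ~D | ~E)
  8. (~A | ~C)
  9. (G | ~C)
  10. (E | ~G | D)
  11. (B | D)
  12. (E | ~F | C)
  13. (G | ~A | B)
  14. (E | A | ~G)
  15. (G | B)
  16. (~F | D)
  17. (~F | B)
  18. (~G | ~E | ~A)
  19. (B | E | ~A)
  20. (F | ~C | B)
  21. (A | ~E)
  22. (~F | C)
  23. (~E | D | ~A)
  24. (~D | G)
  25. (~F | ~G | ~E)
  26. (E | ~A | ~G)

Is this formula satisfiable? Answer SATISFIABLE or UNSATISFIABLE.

UNSATISFIABLE

E = True:
  propagation gives A=True, C=False, D=False; an empty clause results — contradiction.
E = False:
  G = True:
    propagation gives C=True, A=False; an empty clause results — contradiction.
  G = False:
    propagation gives C=False, D=True; an empty clause results — contradiction.
Every branch closes, so no satisfying assignment exists.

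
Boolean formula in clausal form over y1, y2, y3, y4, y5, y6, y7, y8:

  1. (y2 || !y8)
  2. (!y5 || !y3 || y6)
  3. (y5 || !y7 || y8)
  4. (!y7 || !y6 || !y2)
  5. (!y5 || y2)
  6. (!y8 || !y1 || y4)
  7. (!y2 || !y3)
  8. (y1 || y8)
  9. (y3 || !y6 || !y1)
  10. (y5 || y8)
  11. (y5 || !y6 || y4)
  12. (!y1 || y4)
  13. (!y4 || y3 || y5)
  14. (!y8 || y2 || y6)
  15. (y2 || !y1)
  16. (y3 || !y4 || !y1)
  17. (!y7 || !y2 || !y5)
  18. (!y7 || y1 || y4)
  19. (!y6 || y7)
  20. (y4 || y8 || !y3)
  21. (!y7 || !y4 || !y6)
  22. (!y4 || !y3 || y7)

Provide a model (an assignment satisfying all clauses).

y1 = F  y2 = T  y3 = F  y4 = T  y5 = T  y6 = F  y7 = F  y8 = T

Check each clause:
  1. (y2 || !y8) — y2 is true.
  2. (y6 || !y3 || !y5) — !y3 is true.
  3. (!y7 || y8 || y5) — y8 is true.
  4. (!y7 || !y6 || !y2) — !y7 is true.
  5. (!y5 || y2) — y2 is true.
  6. (!y1 || y4 || !y8) — y4 is true.
  7. (!y2 || !y3) — !y3 is true.
  8. (y8 || y1) — y8 is true.
  9. (!y1 || !y6 || y3) — !y6 is true.
  10. (y5 || y8) — y8 is true.
  11. (y4 || y5 || !y6) — !y6 is true.
  12. (!y1 || y4) — y4 is true.
  13. (y5 || !y4 || y3) — y5 is true.
  14. (!y8 || y6 || y2) — y2 is true.
  15. (!y1 || y2) — y2 is true.
  16. (!y4 || y3 || !y1) — !y1 is true.
  17. (!y2 || !y7 || !y5) — !y7 is true.
  18. (y4 || !y7 || y1) — y4 is true.
  19. (!y6 || y7) — !y6 is true.
  20. (y8 || y4 || !y3) — y8 is true.
  21. (!y7 || !y6 || !y4) — !y7 is true.
  22. (!y3 || y7 || !y4) — !y3 is true.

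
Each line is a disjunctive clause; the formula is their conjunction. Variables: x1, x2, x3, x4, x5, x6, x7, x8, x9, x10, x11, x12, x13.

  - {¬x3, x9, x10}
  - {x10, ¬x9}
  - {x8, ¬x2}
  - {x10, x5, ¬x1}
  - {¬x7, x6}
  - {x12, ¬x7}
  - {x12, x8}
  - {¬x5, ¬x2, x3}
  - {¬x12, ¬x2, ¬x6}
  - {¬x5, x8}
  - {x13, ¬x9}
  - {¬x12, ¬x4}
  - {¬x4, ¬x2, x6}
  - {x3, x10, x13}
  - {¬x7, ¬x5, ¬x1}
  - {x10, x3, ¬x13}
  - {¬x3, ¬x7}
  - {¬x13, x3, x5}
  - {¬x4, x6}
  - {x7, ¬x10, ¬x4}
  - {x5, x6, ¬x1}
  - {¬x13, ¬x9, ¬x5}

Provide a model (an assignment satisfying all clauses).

Pure literal: x1 appears only negated; assign x1 = False.
x4 occurs only negated in the remaining clauses — set x4 = False.
Set x2 = True and propagate.
  then x8 is forced to True.
Set x3 = True and propagate.
  then x7 is forced to False.
For the remaining variables, x5 = False, x6 = True, x9 = False, x10 = True, x11 = False, x12 = False, x13 = True works.
Check each clause:
  1. {¬x3, x9, x10} — x10 is true.
  2. {¬x9, x10} — x10 is true.
  3. {¬x2, x8} — x8 is true.
  4. {¬x1, x10, x5} — x10 is true.
  5. {x6, ¬x7} — ¬x7 is true.
  6. {x12, ¬x7} — ¬x7 is true.
  7. {x12, x8} — x8 is true.
  8. {¬x2, x3, ¬x5} — x3 is true.
  9. {¬x6, ¬x2, ¬x12} — ¬x12 is true.
  10. {¬x5, x8} — x8 is true.
  11. {¬x9, x13} — x13 is true.
  12. {¬x4, ¬x12} — ¬x4 is true.
  13. {¬x4, ¬x2, x6} — ¬x4 is true.
  14. {x3, x10, x13} — x10 is true.
  15. {¬x7, ¬x5, ¬x1} — ¬x7 is true.
  16. {x3, x10, ¬x13} — x3 is true.
  17. {¬x7, ¬x3} — ¬x7 is true.
  18. {¬x13, x5, x3} — x3 is true.
  19. {¬x4, x6} — ¬x4 is true.
  20. {¬x4, x7, ¬x10} — ¬x4 is true.
  21. {x5, ¬x1, x6} — x6 is true.
  22. {¬x5, ¬x13, ¬x9} — ¬x9 is true.

x1=F, x2=T, x3=T, x4=F, x5=F, x6=T, x7=F, x8=T, x9=F, x10=T, x11=F, x12=F, x13=T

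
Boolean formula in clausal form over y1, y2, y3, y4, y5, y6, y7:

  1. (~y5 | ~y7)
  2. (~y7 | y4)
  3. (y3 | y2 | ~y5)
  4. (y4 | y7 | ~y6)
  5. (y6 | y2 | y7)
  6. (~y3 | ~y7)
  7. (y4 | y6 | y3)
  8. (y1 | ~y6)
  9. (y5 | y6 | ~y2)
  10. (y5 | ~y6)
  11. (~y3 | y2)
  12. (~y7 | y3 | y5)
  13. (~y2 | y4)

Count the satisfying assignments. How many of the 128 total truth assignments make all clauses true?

6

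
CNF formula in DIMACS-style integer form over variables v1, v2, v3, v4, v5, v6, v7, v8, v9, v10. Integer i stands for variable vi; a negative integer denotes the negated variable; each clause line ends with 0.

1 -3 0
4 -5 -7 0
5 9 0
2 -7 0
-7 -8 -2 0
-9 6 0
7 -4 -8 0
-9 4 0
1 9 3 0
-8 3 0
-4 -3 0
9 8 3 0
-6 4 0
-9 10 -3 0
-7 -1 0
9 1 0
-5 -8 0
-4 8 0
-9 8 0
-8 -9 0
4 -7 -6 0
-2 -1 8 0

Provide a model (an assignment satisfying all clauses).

v1=T  v2=F  v3=T  v4=F  v5=T  v6=F  v7=F  v8=F  v9=F  v10=T

Pure literal: v10 appears only positively; assign v10 = True.
Try v1 = True.
  then v7 is forced to False.
Try v2 = False.
Set v3 = True and propagate.
  then v4 is forced to False.
  then v9 is forced to False.
  then v5 is forced to True.
  then v6 is forced to False.
  then v8 is forced to False.
Check each clause:
  1. (~v3 \/ v1) — v1 is true.
  2. (~v7 \/ ~v5 \/ v4) — ~v7 is true.
  3. (v9 \/ v5) — v5 is true.
  4. (~v7 \/ v2) — ~v7 is true.
  5. (~v7 \/ ~v8 \/ ~v2) — ~v8 is true.
  6. (v6 \/ ~v9) — ~v9 is true.
  7. (~v8 \/ ~v4 \/ v7) — ~v8 is true.
  8. (v4 \/ ~v9) — ~v9 is true.
  9. (v3 \/ v1 \/ v9) — v3 is true.
  10. (~v8 \/ v3) — ~v8 is true.
  11. (~v3 \/ ~v4) — ~v4 is true.
  12. (v3 \/ v9 \/ v8) — v3 is true.
  13. (v4 \/ ~v6) — ~v6 is true.
  14. (v10 \/ ~v9 \/ ~v3) — v10 is true.
  15. (~v7 \/ ~v1) — ~v7 is true.
  16. (v1 \/ v9) — v1 is true.
  17. (~v5 \/ ~v8) — ~v8 is true.
  18. (~v4 \/ v8) — ~v4 is true.
  19. (v8 \/ ~v9) — ~v9 is true.
  20. (~v9 \/ ~v8) — ~v8 is true.
  21. (~v7 \/ ~v6 \/ v4) — ~v7 is true.
  22. (~v1 \/ v8 \/ ~v2) — ~v2 is true.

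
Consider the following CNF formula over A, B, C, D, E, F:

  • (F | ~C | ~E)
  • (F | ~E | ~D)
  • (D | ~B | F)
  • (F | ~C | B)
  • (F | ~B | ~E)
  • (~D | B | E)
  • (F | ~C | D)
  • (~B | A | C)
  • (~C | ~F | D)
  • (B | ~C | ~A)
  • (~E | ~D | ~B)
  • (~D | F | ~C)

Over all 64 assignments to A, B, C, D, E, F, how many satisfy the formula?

17

Case analysis on F and B:
  F=1, B=1: 5 of the 16 assignments to (A,C,D,E) work.
  F=1, B=0: 7 of the 16 assignments to (A,C,D,E) work.
  F=0, B=1: remaining (A,C,D,E) ∈ {(1,0,1,0)} — 1.
  F=0, B=0: remaining (A,C,D,E) ∈ {(0,0,0,0); (0,0,0,1); (1,0,0,0); (1,0,0,1)} — 4.
Total: 5 + 7 + 1 + 4 = 17.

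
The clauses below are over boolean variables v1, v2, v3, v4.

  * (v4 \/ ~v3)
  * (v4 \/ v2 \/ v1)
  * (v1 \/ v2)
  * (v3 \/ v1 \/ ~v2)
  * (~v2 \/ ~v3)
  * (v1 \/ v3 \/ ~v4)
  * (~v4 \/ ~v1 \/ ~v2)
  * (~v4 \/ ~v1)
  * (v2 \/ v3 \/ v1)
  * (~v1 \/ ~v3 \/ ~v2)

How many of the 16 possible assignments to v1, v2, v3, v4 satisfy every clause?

2

Satisfying assignments:
  v1=1 v2=0 v3=0 v4=0
  v1=1 v2=1 v3=0 v4=0
That's 2 in total.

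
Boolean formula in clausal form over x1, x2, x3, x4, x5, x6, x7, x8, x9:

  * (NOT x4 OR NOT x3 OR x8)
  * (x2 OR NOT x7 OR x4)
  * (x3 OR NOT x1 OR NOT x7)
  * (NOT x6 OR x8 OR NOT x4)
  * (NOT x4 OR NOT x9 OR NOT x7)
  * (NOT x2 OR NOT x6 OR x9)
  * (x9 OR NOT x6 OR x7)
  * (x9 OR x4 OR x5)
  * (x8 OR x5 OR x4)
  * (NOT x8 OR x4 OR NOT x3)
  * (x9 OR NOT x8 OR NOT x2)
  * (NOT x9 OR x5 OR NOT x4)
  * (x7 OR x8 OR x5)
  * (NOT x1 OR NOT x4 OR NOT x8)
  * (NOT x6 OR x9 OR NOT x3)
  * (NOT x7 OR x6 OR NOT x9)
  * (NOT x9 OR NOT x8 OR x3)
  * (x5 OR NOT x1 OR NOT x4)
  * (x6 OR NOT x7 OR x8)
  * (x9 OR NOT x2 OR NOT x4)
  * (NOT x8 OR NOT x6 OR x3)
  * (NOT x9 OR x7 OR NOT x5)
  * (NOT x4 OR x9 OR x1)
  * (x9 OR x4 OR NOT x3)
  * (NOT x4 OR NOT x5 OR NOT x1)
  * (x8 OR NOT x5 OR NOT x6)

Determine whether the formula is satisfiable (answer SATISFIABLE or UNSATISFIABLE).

SATISFIABLE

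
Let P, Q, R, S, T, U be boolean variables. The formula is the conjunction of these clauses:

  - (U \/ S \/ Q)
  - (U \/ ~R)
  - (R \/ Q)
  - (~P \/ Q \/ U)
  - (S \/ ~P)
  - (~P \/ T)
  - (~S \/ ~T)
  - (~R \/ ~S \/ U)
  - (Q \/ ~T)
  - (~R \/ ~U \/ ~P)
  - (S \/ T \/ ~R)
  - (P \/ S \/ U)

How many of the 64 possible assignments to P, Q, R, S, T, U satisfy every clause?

7

The models are:
  P=0 Q=0 R=1 S=1 T=0 U=1
  P=0 Q=1 R=0 S=0 T=0 U=1
  P=0 Q=1 R=0 S=0 T=1 U=1
  P=0 Q=1 R=0 S=1 T=0 U=0
  P=0 Q=1 R=0 S=1 T=0 U=1
  P=0 Q=1 R=1 S=0 T=1 U=1
  P=0 Q=1 R=1 S=1 T=0 U=1
Count: 7.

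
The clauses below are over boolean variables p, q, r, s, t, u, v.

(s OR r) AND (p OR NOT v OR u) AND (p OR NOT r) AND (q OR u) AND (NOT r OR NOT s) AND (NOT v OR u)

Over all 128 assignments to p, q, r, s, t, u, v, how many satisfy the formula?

Split on r, then u.
  r=T, u=T: forces p=T; s=F; q, t, v free → 2^3 = 8.
  r=T, u=F: remaining (p,q,s,t,v) ∈ {(T,T,F,F,F); (T,T,F,T,F)} — 2.
  r=F, u=T: forces s=T; p, q, t, v free → 2^4 = 16.
  r=F, u=F: remaining (p,q,s,t,v) ∈ {(F,T,T,F,F); (F,T,T,T,F); (T,T,T,F,F); (T,T,T,T,F)} — 4.
Total: 8 + 2 + 16 + 4 = 30.

30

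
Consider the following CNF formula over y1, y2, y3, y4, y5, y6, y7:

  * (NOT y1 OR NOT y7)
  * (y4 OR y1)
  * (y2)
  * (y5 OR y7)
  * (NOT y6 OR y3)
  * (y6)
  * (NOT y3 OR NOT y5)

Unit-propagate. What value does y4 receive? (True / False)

True

Unit clause (y2) sets y2 = True.
Unit clause (y6) sets y6 = True.
From (NOT y6 OR y3) and y6 = True: y3 = True.
(NOT y3 OR NOT y5) with y3 = True leaves only NOT y5, so y5 = False.
(y5 OR y7): since y5 = False, the clause reduces to (y7). y7 = True.
From (NOT y7 OR NOT y1) and y7 = True: y1 = False.
(y4 OR y1): since y1 = False, the clause reduces to (y4). y4 = True.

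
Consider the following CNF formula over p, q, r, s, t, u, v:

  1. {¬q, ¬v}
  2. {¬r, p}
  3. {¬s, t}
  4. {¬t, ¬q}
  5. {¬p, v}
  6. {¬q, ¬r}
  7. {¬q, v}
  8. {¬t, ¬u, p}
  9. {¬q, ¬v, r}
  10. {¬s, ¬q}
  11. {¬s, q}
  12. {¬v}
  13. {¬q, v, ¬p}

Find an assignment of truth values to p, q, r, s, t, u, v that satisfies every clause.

p=False  q=False  r=False  s=False  t=True  u=False  v=False

Check each clause:
  1. {¬q, ¬v} — ¬v is true.
  2. {p, ¬r} — ¬r is true.
  3. {t, ¬s} — ¬s is true.
  4. {¬t, ¬q} — ¬q is true.
  5. {¬p, v} — ¬p is true.
  6. {¬q, ¬r} — ¬r is true.
  7. {v, ¬q} — ¬q is true.
  8. {¬u, p, ¬t} — ¬u is true.
  9. {¬q, r, ¬v} — ¬v is true.
  10. {¬q, ¬s} — ¬s is true.
  11. {q, ¬s} — ¬s is true.
  12. {¬v} — ¬v is true.
  13. {¬q, v, ¬p} — ¬q is true.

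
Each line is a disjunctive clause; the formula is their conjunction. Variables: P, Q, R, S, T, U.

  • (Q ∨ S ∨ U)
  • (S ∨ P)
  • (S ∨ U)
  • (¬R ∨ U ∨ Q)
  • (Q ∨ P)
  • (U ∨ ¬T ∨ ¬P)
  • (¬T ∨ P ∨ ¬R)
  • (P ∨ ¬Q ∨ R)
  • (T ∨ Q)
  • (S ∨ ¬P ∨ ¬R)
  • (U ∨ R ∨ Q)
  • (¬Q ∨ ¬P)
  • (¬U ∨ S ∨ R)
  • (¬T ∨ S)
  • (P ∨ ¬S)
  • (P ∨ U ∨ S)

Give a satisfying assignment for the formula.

P=T, Q=F, R=T, S=T, T=T, U=T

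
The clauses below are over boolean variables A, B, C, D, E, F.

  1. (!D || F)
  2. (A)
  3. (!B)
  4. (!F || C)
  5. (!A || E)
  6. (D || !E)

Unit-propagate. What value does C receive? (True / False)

True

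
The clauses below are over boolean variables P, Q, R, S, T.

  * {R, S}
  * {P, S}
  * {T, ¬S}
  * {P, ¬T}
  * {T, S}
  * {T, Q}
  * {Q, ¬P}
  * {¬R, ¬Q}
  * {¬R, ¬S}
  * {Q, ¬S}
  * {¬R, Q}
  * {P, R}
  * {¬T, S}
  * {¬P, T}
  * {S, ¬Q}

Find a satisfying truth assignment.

Try P = True.
  then Q is forced to True.
  then R is forced to False.
  then S is forced to True.
  then T is forced to True.
Every clause has at least one true literal under this assignment.

P=T, Q=T, R=F, S=T, T=T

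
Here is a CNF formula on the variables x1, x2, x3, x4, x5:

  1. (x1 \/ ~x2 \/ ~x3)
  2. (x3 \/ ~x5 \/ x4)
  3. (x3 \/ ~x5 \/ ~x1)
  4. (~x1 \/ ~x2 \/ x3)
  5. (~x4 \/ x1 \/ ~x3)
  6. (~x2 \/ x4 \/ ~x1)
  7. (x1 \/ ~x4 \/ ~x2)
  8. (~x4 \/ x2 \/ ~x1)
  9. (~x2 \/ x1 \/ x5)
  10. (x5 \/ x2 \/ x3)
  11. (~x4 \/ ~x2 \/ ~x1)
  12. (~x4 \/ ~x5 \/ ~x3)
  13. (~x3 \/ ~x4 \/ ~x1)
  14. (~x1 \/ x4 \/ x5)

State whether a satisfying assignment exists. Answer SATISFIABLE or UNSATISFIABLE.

SATISFIABLE

Try x1 = False.
The remaining clauses are satisfied by x2 = False, x3 = True, x4 = False, x5 = False.
So x1 = False, x2 = False, x3 = True, x4 = False, x5 = False is a satisfying assignment.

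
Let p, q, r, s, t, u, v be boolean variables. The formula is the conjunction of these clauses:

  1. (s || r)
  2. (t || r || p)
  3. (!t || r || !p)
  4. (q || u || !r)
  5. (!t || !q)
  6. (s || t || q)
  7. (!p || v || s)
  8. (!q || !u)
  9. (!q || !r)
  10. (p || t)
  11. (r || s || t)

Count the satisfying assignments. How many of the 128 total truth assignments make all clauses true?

Split on r, then t.
  r=T, t=T: 7 of the 32 assignments to (p,q,s,u,v) work.
  r=T, t=F: remaining (p,q,s,u,v) ∈ {(T,F,T,T,F); (T,F,T,T,T)} — 2.
  r=F, t=T: remaining (p,q,s,u,v) ∈ {(F,F,T,F,F); (F,F,T,F,T); (F,F,T,T,F); (F,F,T,T,T)} — 4.
  r=F, t=F: v free; 3 ways for (p,q,s,u) × 2^1 = 6.
Total: 7 + 2 + 4 + 6 = 19.

19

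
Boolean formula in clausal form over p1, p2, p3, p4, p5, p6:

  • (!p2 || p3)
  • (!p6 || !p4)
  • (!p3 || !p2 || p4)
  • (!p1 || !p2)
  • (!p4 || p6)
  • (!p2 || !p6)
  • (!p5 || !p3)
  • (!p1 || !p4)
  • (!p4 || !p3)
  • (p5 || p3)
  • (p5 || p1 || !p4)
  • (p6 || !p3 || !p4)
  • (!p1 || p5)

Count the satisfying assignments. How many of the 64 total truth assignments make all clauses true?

Satisfying assignments:
  p1=0 p2=0 p3=0 p4=0 p5=1 p6=0
  p1=0 p2=0 p3=0 p4=0 p5=1 p6=1
  p1=0 p2=0 p3=1 p4=0 p5=0 p6=0
  p1=0 p2=0 p3=1 p4=0 p5=0 p6=1
  p1=1 p2=0 p3=0 p4=0 p5=1 p6=0
  p1=1 p2=0 p3=0 p4=0 p5=1 p6=1
Count: 6.

6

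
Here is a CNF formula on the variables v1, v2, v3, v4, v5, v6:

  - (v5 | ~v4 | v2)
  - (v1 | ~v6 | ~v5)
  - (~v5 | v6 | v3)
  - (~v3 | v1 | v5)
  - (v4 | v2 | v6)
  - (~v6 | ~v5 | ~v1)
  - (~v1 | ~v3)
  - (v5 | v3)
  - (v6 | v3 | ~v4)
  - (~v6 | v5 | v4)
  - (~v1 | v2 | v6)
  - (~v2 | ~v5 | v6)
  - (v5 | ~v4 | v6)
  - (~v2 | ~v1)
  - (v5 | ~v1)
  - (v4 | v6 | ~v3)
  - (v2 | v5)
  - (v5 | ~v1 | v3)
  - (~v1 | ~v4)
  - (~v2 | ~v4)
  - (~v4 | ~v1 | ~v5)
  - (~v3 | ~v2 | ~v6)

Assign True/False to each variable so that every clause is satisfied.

Try v1 = False.
Branch on v2: take v2 = False.
  then v5 is forced to True.
  then v6 is forced to False.
  then v3 is forced to True.
  then v4 is forced to True.
Every clause has at least one true literal under this assignment.

v1=F  v2=F  v3=T  v4=T  v5=T  v6=F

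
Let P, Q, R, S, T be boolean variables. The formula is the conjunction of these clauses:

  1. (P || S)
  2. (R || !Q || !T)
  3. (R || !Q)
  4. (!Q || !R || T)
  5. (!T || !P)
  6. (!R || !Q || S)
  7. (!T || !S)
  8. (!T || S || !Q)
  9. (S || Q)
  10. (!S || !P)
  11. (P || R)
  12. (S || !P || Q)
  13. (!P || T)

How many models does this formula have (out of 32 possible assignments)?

1

The models are:
  P=F Q=F R=T S=T T=F
Count: 1.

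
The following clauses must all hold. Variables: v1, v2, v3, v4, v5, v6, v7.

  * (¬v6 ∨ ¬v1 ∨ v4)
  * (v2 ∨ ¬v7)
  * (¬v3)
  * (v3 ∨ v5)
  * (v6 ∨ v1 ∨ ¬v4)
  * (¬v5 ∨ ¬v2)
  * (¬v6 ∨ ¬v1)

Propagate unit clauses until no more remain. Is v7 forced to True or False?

False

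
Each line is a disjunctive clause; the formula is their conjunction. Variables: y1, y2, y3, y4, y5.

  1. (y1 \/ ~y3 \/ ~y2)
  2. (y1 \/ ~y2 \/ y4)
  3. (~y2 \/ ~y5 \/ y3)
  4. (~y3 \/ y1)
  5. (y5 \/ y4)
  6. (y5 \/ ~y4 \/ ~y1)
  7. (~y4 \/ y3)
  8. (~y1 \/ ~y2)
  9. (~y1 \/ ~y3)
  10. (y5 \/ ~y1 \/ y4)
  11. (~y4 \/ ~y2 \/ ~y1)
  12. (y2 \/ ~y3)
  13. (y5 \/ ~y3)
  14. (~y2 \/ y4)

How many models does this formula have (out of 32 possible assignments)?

The models are:
  y1=0 y2=0 y3=0 y4=0 y5=1
  y1=1 y2=0 y3=0 y4=0 y5=1
Count: 2.

2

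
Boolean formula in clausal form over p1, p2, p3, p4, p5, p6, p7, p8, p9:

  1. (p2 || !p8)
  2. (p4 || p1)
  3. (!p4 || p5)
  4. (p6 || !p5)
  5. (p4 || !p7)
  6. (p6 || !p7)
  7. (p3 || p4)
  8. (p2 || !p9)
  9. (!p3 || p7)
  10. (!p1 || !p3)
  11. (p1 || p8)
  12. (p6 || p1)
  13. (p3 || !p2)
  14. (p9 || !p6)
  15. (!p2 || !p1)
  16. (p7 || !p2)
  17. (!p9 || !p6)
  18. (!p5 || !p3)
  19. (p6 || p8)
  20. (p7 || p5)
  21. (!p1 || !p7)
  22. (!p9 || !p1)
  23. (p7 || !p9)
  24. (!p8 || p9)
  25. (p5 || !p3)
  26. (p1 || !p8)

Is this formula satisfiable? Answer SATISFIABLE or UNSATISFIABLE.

UNSATISFIABLE

p1 = True:
  propagation gives p3=False, p4=True, p5=True, p6=True; an empty clause results — contradiction.
p1 = False:
  propagation gives p4=True, p5=True, p6=True, p8=True; an empty clause results — contradiction.
Every branch closes, so no satisfying assignment exists.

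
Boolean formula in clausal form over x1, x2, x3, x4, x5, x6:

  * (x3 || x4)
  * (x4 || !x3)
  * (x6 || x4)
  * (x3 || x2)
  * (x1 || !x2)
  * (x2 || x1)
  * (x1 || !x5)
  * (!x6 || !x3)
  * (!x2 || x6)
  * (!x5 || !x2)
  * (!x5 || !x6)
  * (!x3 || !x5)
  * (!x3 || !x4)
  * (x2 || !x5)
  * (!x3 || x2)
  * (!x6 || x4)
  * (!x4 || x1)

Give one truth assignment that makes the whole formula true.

x1=1, x2=1, x3=0, x4=1, x5=0, x6=1

x1 occurs only positively in the remaining clauses — set x1 = True.
x5 occurs only negated in the remaining clauses — set x5 = False.
Branch on x2: take x2 = True.
  then x6 is forced to True.
  then x3 is forced to False.
  then x4 is forced to True.
Check each clause:
  1. (x3 || x4) — x4 is true.
  2. (x4 || !x3) — x4 is true.
  3. (x4 || x6) — x4 is true.
  4. (x2 || x3) — x2 is true.
  5. (x1 || !x2) — x1 is true.
  6. (x2 || x1) — x1 is true.
  7. (x1 || !x5) — x1 is true.
  8. (!x6 || !x3) — !x3 is true.
  9. (!x2 || x6) — x6 is true.
  10. (!x2 || !x5) — !x5 is true.
  11. (!x5 || !x6) — !x5 is true.
  12. (!x3 || !x5) — !x5 is true.
  13. (!x4 || !x3) — !x3 is true.
  14. (x2 || !x5) — x2 is true.
  15. (!x3 || x2) — x2 is true.
  16. (!x6 || x4) — x4 is true.
  17. (!x4 || x1) — x1 is true.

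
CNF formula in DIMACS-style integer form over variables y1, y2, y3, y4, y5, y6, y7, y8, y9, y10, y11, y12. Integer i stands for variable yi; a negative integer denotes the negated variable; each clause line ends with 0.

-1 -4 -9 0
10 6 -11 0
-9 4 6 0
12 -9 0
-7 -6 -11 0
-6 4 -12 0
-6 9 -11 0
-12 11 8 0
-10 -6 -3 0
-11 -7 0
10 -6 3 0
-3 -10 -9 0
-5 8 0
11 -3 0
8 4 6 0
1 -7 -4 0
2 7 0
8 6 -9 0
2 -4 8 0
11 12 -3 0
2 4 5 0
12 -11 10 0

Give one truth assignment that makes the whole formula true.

y1=T, y2=F, y3=F, y4=T, y5=T, y6=F, y7=T, y8=T, y9=F, y10=F, y11=F, y12=T

Pure literal: y8 appears only positively; assign y8 = True.
Set y1 = True and propagate.
Branch on y2: take y2 = False.
  then y7 is forced to True.
  then y11 is forced to False.
  then y3 is forced to False.
For the remaining variables, y4 = True, y5 = True, y6 = False, y9 = False, y10 = False, y12 = True works.
Every clause has at least one true literal under this assignment.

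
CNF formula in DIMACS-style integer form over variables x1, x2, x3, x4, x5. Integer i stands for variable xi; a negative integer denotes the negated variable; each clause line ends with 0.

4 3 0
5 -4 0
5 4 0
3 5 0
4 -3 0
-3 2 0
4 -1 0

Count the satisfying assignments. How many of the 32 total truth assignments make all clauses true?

6

The models are:
  x1=F x2=F x3=F x4=T x5=T
  x1=F x2=T x3=F x4=T x5=T
  x1=F x2=T x3=T x4=T x5=T
  x1=T x2=F x3=F x4=T x5=T
  x1=T x2=T x3=F x4=T x5=T
  x1=T x2=T x3=T x4=T x5=T
That's 6 in total.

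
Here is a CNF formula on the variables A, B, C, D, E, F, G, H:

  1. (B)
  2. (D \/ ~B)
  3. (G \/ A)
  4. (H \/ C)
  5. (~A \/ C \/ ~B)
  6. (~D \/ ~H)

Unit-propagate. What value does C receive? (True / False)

True

Unit clause (B) sets B = True.
In (D \/ ~B), ~B is now false; D must hold, so D = True.
In (~H \/ ~D), ~D is now false; ~H must hold, so H = False.
(C \/ H) with H = False leaves only C, so C = True.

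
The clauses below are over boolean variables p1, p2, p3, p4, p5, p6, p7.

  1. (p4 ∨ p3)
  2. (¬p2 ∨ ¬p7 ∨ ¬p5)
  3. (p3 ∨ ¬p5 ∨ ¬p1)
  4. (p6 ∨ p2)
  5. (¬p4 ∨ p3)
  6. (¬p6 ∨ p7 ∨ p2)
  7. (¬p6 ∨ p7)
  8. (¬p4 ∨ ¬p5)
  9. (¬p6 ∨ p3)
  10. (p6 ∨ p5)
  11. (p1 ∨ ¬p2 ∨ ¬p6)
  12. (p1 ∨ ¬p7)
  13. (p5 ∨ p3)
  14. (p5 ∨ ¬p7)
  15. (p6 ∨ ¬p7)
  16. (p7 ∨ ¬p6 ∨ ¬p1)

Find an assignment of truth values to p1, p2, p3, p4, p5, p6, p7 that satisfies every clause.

p3 occurs only positively in the remaining clauses — set p3 = True.
Branch on p1: take p1 = True.
The remaining clauses are satisfied by p2 = True, p4 = False, p5 = True, p6 = False, p7 = False.
Every clause has at least one true literal under this assignment.

p1=1, p2=1, p3=1, p4=0, p5=1, p6=0, p7=0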